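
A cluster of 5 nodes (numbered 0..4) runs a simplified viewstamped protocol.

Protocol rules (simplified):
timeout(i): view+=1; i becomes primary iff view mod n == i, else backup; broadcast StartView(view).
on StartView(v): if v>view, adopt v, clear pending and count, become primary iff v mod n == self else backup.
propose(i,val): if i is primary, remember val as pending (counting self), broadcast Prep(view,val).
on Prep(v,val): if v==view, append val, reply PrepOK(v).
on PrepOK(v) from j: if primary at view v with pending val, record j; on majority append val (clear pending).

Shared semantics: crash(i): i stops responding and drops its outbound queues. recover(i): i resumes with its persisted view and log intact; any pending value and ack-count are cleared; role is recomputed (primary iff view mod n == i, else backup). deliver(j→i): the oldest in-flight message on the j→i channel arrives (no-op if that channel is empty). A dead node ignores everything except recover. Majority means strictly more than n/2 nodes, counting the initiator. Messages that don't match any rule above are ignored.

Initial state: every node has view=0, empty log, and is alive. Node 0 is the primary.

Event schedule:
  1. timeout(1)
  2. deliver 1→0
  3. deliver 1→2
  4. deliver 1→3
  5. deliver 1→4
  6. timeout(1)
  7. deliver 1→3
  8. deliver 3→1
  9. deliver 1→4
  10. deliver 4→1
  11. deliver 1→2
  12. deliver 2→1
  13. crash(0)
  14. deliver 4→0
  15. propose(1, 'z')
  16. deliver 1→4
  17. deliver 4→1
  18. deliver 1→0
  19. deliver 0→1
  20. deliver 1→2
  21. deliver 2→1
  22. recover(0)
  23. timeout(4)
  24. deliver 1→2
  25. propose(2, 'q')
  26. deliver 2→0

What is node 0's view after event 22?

1

[1] timeout(1) → N1(prim v1 [-])
[2] deliver 1→0 → N0(back v1 [-])
[3] deliver 1→2 → N2(back v1 [-])
[4] deliver 1→3 → N3(back v1 [-])
[5] deliver 1→4 → N4(back v1 [-])
[6] timeout(1) → N1(back v2 [-])
[7] deliver 1→3 → N3(back v2 [-])
[8] deliver 3→1 → ∅
[9] deliver 1→4 → N4(back v2 [-])
[10] deliver 4→1 → ∅
[11] deliver 1→2 → N2(prim v2 [-])
[12] deliver 2→1 → ∅
[13] crash(0) → N0(✗back v1 [-])
[14] deliver 4→0 → ∅
[15] propose(1,'z') → ∅
[16] deliver 1→4 → ∅
[17] deliver 4→1 → ∅
[18] deliver 1→0 → ∅
[19] deliver 0→1 → ∅
[20] deliver 1→2 → ∅
[21] deliver 2→1 → ∅
[22] recover(0) → N0(back v1 [-])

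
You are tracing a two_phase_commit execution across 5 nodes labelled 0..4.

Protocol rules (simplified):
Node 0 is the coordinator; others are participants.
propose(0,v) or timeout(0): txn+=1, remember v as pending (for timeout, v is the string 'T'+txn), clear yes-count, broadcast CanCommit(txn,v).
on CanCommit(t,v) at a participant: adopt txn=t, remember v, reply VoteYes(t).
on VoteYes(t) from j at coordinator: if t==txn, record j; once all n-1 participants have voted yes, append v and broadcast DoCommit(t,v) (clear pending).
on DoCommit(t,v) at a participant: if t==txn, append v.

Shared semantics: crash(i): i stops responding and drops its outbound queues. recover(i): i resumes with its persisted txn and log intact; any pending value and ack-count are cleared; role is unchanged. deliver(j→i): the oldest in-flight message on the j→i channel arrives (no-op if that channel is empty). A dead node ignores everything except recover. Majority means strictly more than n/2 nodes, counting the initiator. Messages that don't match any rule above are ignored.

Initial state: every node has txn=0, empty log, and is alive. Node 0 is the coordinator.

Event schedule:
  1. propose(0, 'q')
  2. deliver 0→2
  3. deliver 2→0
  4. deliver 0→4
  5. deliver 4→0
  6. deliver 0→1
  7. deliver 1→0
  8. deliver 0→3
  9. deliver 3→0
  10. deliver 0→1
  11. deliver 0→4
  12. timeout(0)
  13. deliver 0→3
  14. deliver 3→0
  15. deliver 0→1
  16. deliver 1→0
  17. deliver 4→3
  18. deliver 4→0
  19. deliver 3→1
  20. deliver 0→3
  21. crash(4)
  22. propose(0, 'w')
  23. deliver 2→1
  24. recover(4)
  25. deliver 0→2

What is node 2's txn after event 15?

1

e1 propose(0,'q'): 0[coor,t=1,-]
e2 deliver 0→2: 2[part,t=1,-]
e3 deliver 2→0: ·
e4 deliver 0→4: 4[part,t=1,-]
e5 deliver 4→0: ·
e6 deliver 0→1: 1[part,t=1,-]
e7 deliver 1→0: ·
e8 deliver 0→3: 3[part,t=1,-]
e9 deliver 3→0: 0[coor,t=1,q]
e10 deliver 0→1: 1[part,t=1,q]
e11 deliver 0→4: 4[part,t=1,q]
e12 timeout(0): 0[coor,t=2,q]
e13 deliver 0→3: 3[part,t=1,q]
e14 deliver 3→0: ·
e15 deliver 0→1: 1[part,t=2,q]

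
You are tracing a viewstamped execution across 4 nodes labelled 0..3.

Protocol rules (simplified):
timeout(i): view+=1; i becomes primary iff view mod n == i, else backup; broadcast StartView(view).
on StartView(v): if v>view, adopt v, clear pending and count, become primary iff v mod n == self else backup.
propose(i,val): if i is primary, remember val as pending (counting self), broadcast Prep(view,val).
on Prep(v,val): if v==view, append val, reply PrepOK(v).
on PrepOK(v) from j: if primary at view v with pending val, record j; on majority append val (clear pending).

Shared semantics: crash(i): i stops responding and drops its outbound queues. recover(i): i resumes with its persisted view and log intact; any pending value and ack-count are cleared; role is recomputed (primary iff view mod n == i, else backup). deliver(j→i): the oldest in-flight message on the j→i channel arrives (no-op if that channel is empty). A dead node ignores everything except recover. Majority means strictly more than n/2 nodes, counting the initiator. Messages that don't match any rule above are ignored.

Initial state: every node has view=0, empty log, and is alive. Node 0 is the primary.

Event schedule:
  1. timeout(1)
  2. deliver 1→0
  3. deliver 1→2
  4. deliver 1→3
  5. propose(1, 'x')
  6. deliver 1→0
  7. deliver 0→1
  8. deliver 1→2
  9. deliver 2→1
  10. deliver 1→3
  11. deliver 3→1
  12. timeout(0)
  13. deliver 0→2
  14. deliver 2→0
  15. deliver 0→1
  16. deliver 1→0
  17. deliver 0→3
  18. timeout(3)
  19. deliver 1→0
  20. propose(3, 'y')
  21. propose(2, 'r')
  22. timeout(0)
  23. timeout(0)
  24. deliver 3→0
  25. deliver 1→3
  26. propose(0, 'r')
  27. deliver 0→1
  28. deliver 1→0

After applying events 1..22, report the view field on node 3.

e1 timeout(1): 1[prim,v=1,-]
e2 deliver 1→0: 0[back,v=1,-]
e3 deliver 1→2: 2[back,v=1,-]
e4 deliver 1→3: 3[back,v=1,-]
e5 propose(1,'x'): ·
e6 deliver 1→0: 0[back,v=1,x]
e7 deliver 0→1: ·
e8 deliver 1→2: 2[back,v=1,x]
e9 deliver 2→1: 1[prim,v=1,x]
e10 deliver 1→3: 3[back,v=1,x]
e11 deliver 3→1: ·
e12 timeout(0): 0[back,v=2,x]
e13 deliver 0→2: 2[prim,v=2,x]
e14 deliver 2→0: ·
e15 deliver 0→1: 1[back,v=2,x]
e16 deliver 1→0: ·
e17 deliver 0→3: 3[back,v=2,x]
e18 timeout(3): 3[prim,v=3,x]
e19 deliver 1→0: ·
e20 propose(3,'y'): ·
e21 propose(2,'r'): ·
e22 timeout(0): 0[back,v=3,x]

3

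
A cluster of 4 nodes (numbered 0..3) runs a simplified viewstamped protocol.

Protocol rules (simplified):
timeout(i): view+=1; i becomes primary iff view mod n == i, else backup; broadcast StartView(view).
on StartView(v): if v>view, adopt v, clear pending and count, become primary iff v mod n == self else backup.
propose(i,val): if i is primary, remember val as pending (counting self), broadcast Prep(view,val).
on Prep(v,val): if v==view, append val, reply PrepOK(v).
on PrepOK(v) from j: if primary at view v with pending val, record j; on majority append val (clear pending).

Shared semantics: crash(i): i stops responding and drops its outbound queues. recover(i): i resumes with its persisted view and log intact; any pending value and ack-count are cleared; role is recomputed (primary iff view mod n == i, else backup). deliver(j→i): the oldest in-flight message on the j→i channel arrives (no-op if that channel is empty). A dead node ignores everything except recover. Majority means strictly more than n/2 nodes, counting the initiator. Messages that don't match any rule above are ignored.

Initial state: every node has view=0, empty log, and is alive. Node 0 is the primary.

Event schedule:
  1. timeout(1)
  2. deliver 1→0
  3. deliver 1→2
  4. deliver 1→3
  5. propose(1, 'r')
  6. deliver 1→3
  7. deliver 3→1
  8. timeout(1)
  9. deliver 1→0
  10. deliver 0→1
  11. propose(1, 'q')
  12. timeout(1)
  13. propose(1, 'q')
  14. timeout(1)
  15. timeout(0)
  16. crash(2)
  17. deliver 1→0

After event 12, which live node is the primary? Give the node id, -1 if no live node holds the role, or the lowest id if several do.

after 1 — timeout(1): n1:prim/v1/[-]
after 2 — deliver 1→0: n0:back/v1/[-]
after 3 — deliver 1→2: n2:back/v1/[-]
after 4 — deliver 1→3: n3:back/v1/[-]
after 5 — propose(1,'r'): ·
after 6 — deliver 1→3: n3:back/v1/[r]
after 7 — deliver 3→1: ·
after 8 — timeout(1): n1:back/v2/[-]
after 9 — deliver 1→0: n0:back/v1/[r]
after 10 — deliver 0→1: ·
after 11 — propose(1,'q'): ·
after 12 — timeout(1): n1:back/v3/[-]

-1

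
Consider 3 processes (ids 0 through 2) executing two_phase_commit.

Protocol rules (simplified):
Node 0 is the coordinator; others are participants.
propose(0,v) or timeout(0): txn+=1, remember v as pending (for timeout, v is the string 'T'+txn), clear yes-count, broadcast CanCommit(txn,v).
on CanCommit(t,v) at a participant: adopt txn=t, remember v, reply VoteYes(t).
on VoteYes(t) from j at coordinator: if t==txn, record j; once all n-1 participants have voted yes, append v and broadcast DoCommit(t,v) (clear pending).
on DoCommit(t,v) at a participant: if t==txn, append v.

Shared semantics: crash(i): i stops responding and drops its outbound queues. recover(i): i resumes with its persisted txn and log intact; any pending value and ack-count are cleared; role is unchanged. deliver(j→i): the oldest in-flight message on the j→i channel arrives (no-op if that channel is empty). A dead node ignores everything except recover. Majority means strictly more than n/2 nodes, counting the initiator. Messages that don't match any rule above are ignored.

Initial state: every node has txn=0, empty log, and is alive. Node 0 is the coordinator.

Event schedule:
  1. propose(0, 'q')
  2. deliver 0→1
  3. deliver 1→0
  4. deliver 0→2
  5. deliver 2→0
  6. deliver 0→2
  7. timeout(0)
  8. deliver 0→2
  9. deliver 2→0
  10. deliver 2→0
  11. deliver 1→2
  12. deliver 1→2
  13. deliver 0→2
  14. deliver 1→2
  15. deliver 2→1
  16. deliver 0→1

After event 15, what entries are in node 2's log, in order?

e1 propose(0,'q'): 0[coor,t=1,-]
e2 deliver 0→1: 1[part,t=1,-]
e3 deliver 1→0: ·
e4 deliver 0→2: 2[part,t=1,-]
e5 deliver 2→0: 0[coor,t=1,q]
e6 deliver 0→2: 2[part,t=1,q]
e7 timeout(0): 0[coor,t=2,q]
e8 deliver 0→2: 2[part,t=2,q]
e9 deliver 2→0: ·
e10 deliver 2→0: ·
e11 deliver 1→2: ·
e12 deliver 1→2: ·
e13 deliver 0→2: ·
e14 deliver 1→2: ·
e15 deliver 2→1: ·

q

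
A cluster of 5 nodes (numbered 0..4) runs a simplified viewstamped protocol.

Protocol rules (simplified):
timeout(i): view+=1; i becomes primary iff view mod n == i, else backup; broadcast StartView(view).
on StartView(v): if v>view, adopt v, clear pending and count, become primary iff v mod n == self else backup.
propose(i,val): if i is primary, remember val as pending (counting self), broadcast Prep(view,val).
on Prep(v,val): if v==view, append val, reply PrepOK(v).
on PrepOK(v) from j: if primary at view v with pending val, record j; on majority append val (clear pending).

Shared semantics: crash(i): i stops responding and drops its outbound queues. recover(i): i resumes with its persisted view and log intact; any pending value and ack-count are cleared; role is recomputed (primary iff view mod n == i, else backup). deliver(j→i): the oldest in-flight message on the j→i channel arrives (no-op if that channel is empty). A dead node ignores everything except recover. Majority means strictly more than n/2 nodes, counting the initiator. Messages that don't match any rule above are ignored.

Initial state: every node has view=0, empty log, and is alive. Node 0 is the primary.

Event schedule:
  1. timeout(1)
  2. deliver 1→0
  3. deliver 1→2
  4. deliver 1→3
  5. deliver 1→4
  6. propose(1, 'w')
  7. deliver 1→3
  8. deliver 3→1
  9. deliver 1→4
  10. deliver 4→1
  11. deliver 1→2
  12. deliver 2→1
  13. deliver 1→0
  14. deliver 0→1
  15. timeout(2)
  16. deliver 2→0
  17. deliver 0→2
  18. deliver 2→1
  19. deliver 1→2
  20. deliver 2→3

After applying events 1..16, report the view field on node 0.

after 1 — timeout(1): n1:prim/v1/[-]
after 2 — deliver 1→0: n0:back/v1/[-]
after 3 — deliver 1→2: n2:back/v1/[-]
after 4 — deliver 1→3: n3:back/v1/[-]
after 5 — deliver 1→4: n4:back/v1/[-]
after 6 — propose(1,'w'): ·
after 7 — deliver 1→3: n3:back/v1/[w]
after 8 — deliver 3→1: ·
after 9 — deliver 1→4: n4:back/v1/[w]
after 10 — deliver 4→1: n1:prim/v1/[w]
after 11 — deliver 1→2: n2:back/v1/[w]
after 12 — deliver 2→1: ·
after 13 — deliver 1→0: n0:back/v1/[w]
after 14 — deliver 0→1: ·
after 15 — timeout(2): n2:prim/v2/[w]
after 16 — deliver 2→0: n0:back/v2/[w]

2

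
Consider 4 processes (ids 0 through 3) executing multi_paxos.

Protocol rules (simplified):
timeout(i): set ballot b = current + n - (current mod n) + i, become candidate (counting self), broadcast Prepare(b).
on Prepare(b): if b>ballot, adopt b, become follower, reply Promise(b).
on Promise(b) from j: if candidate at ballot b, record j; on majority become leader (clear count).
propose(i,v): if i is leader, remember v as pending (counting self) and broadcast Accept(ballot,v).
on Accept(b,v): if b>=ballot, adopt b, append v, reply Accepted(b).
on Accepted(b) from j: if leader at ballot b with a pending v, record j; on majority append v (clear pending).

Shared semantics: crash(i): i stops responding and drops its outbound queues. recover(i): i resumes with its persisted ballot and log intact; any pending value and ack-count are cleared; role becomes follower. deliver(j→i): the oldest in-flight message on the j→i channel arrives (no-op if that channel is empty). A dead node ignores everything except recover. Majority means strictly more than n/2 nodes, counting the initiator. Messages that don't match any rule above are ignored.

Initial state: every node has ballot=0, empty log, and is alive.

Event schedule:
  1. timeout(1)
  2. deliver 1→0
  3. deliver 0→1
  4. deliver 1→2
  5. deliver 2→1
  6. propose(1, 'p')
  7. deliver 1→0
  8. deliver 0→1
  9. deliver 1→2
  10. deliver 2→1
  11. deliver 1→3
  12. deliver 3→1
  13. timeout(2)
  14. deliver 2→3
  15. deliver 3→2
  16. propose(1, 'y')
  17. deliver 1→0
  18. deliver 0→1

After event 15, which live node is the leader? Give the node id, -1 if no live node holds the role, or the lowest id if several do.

1

after 1 — timeout(1): n1:cand/b5/[-]
after 2 — deliver 1→0: n0:foll/b5/[-]
after 3 — deliver 0→1: ·
after 4 — deliver 1→2: n2:foll/b5/[-]
after 5 — deliver 2→1: n1:lead/b5/[-]
after 6 — propose(1,'p'): ·
after 7 — deliver 1→0: n0:foll/b5/[p]
after 8 — deliver 0→1: ·
after 9 — deliver 1→2: n2:foll/b5/[p]
after 10 — deliver 2→1: n1:lead/b5/[p]
after 11 — deliver 1→3: n3:foll/b5/[-]
after 12 — deliver 3→1: ·
after 13 — timeout(2): n2:cand/b10/[p]
after 14 — deliver 2→3: n3:foll/b10/[-]
after 15 — deliver 3→2: ·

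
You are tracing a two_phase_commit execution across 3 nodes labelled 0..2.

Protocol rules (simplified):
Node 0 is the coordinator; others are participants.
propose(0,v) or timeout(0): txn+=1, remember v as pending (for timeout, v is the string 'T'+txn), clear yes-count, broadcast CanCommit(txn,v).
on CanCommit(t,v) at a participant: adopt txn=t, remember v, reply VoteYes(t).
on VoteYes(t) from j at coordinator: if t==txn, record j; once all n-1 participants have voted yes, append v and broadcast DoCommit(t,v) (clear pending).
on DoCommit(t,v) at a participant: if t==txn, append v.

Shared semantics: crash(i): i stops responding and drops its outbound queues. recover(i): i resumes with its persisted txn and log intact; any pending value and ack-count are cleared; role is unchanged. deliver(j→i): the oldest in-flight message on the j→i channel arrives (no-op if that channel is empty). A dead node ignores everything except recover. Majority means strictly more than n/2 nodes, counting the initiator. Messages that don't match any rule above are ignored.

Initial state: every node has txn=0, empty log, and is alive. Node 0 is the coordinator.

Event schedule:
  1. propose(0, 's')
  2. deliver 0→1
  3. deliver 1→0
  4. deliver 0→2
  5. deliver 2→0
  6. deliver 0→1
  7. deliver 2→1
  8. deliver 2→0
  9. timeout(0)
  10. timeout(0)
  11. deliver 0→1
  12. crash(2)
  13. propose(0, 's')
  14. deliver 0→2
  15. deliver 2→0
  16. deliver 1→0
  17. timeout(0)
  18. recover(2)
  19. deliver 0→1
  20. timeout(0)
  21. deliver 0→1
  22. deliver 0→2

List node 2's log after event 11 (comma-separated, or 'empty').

empty

1. propose(0,'s'):  <0:coor t1 ->
2. deliver 0→1:  <1:part t1 ->
3. deliver 1→0:  nop
4. deliver 0→2:  <2:part t1 ->
5. deliver 2→0:  <0:coor t1 s>
6. deliver 0→1:  <1:part t1 s>
7. deliver 2→1:  nop
8. deliver 2→0:  nop
9. timeout(0):  <0:coor t2 s>
10. timeout(0):  <0:coor t3 s>
11. deliver 0→1:  <1:part t2 s>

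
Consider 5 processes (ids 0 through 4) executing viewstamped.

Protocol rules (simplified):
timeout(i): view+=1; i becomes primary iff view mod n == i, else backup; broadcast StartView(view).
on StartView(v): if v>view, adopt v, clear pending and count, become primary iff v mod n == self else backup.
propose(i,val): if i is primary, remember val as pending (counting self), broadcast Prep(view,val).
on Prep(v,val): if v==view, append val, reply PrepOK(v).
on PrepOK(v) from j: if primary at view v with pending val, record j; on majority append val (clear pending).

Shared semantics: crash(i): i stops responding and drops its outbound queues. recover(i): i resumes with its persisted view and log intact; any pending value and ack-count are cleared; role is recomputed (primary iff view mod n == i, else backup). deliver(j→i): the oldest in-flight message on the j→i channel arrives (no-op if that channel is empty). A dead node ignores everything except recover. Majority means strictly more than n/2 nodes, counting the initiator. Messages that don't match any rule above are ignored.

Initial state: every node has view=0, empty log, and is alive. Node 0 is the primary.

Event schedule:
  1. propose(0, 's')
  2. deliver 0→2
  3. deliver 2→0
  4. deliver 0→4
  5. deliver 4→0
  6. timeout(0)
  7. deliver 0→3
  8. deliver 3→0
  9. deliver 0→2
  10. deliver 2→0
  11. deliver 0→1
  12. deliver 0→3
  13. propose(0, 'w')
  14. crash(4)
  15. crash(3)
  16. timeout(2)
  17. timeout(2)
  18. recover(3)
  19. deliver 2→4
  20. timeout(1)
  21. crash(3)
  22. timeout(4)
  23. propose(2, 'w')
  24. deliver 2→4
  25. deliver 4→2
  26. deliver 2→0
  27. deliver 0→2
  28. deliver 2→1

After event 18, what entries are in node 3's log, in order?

step 1 propose(0,'s'): —
step 2 deliver 0→2: 2={back,v=0,log=s}
step 3 deliver 2→0: —
step 4 deliver 0→4: 4={back,v=0,log=s}
step 5 deliver 4→0: 0={prim,v=0,log=s}
step 6 timeout(0): 0={back,v=1,log=s}
step 7 deliver 0→3: 3={back,v=0,log=s}
step 8 deliver 3→0: —
step 9 deliver 0→2: 2={back,v=1,log=s}
step 10 deliver 2→0: —
step 11 deliver 0→1: 1={back,v=0,log=s}
step 12 deliver 0→3: 3={back,v=1,log=s}
step 13 propose(0,'w'): —
step 14 crash(4): 4={✗back,v=0,log=s}
step 15 crash(3): 3={✗back,v=1,log=s}
step 16 timeout(2): 2={prim,v=2,log=s}
step 17 timeout(2): 2={back,v=3,log=s}
step 18 recover(3): 3={back,v=1,log=s}

s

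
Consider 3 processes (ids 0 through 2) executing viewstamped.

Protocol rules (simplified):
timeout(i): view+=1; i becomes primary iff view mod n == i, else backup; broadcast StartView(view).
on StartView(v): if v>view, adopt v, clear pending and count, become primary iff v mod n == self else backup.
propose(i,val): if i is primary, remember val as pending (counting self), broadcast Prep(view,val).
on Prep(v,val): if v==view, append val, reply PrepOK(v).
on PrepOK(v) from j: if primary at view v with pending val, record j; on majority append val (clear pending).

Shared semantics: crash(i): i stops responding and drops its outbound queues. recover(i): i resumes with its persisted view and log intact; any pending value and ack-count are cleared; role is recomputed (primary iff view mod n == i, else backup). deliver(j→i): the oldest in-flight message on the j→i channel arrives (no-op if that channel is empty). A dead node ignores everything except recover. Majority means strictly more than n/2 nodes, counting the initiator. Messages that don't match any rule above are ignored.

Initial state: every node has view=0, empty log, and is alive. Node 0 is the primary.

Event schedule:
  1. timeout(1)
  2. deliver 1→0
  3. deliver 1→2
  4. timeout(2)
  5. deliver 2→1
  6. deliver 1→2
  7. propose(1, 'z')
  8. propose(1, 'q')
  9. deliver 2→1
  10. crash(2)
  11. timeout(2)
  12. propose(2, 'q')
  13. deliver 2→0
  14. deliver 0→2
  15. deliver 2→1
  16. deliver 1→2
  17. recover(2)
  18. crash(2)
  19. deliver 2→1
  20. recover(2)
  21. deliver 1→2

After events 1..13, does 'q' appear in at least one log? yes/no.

step 1 timeout(1): 1={prim,v=1,log=-}
step 2 deliver 1→0: 0={back,v=1,log=-}
step 3 deliver 1→2: 2={back,v=1,log=-}
step 4 timeout(2): 2={prim,v=2,log=-}
step 5 deliver 2→1: 1={back,v=2,log=-}
step 6 deliver 1→2: —
step 7 propose(1,'z'): —
step 8 propose(1,'q'): —
step 9 deliver 2→1: —
step 10 crash(2): 2={✗prim,v=2,log=-}
step 11 timeout(2): —
step 12 propose(2,'q'): —
step 13 deliver 2→0: —

no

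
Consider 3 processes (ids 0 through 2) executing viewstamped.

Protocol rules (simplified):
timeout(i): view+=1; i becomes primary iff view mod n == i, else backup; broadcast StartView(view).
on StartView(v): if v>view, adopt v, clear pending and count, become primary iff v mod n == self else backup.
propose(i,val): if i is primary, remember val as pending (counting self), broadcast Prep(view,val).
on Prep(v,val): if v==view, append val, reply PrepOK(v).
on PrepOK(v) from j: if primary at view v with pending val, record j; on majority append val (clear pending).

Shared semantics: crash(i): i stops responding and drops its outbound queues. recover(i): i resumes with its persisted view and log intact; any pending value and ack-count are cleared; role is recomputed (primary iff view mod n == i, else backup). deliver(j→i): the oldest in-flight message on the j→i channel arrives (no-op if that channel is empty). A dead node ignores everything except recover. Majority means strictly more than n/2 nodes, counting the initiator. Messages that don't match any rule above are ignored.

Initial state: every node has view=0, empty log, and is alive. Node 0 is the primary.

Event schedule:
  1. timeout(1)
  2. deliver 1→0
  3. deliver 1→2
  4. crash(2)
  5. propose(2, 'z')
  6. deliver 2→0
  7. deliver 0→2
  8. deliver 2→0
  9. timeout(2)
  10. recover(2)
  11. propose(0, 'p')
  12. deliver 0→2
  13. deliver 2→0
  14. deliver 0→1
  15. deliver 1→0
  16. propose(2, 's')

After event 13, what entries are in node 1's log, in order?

empty

e1 timeout(1): 1[prim,v=1,-]
e2 deliver 1→0: 0[back,v=1,-]
e3 deliver 1→2: 2[back,v=1,-]
e4 crash(2): 2[✗back,v=1,-]
e5 propose(2,'z'): ·
e6 deliver 2→0: ·
e7 deliver 0→2: ·
e8 deliver 2→0: ·
e9 timeout(2): ·
e10 recover(2): 2[back,v=1,-]
e11 propose(0,'p'): ·
e12 deliver 0→2: ·
e13 deliver 2→0: ·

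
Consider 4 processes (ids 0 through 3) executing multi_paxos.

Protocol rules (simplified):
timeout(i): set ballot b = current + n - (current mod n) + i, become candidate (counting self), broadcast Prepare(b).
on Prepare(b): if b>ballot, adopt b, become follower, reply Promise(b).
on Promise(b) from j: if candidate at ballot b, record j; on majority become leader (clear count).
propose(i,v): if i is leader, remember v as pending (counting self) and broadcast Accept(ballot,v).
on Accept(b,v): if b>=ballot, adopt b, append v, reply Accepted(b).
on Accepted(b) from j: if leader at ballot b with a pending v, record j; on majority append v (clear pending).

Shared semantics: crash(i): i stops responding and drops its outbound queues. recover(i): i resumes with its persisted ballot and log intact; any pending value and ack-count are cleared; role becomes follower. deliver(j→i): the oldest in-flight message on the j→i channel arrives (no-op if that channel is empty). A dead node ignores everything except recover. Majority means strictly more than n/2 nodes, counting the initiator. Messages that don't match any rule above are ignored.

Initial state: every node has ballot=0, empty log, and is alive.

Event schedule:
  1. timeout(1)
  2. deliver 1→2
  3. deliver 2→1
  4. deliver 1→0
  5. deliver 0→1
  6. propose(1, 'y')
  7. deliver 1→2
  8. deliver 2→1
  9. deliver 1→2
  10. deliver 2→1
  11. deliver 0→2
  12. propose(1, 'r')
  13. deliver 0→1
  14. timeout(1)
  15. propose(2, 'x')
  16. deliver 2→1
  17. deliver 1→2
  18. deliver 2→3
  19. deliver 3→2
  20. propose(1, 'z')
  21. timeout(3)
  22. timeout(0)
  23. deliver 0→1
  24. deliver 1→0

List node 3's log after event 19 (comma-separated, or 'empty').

empty

[1] timeout(1) → N1(cand b5 [-])
[2] deliver 1→2 → N2(foll b5 [-])
[3] deliver 2→1 → ∅
[4] deliver 1→0 → N0(foll b5 [-])
[5] deliver 0→1 → N1(lead b5 [-])
[6] propose(1,'y') → ∅
[7] deliver 1→2 → N2(foll b5 [y])
[8] deliver 2→1 → ∅
[9] deliver 1→2 → ∅
[10] deliver 2→1 → ∅
[11] deliver 0→2 → ∅
[12] propose(1,'r') → ∅
[13] deliver 0→1 → ∅
[14] timeout(1) → N1(cand b9 [-])
[15] propose(2,'x') → ∅
[16] deliver 2→1 → ∅
[17] deliver 1→2 → N2(foll b5 [y,r])
[18] deliver 2→3 → ∅
[19] deliver 3→2 → ∅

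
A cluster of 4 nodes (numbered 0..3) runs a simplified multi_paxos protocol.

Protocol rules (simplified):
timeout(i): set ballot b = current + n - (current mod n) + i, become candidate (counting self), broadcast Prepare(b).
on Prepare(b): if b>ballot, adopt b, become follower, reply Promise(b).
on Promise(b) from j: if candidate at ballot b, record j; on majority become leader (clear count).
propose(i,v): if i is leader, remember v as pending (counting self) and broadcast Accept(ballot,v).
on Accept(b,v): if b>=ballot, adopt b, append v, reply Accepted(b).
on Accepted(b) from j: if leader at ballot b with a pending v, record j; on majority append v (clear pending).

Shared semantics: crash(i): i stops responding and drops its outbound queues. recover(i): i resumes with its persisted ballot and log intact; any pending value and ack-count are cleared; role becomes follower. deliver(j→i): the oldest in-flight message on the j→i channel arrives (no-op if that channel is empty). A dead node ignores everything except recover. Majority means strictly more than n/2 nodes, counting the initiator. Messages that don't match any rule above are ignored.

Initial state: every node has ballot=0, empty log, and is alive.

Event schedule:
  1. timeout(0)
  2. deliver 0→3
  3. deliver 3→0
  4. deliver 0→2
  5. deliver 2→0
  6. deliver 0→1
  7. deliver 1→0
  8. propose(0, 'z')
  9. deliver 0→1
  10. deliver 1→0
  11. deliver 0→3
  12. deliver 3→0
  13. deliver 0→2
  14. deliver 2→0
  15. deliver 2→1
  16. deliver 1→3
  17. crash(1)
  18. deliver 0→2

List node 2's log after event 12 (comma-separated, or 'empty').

step 1 timeout(0): 0={cand,b=4,log=-}
step 2 deliver 0→3: 3={foll,b=4,log=-}
step 3 deliver 3→0: —
step 4 deliver 0→2: 2={foll,b=4,log=-}
step 5 deliver 2→0: 0={lead,b=4,log=-}
step 6 deliver 0→1: 1={foll,b=4,log=-}
step 7 deliver 1→0: —
step 8 propose(0,'z'): —
step 9 deliver 0→1: 1={foll,b=4,log=z}
step 10 deliver 1→0: —
step 11 deliver 0→3: 3={foll,b=4,log=z}
step 12 deliver 3→0: 0={lead,b=4,log=z}

empty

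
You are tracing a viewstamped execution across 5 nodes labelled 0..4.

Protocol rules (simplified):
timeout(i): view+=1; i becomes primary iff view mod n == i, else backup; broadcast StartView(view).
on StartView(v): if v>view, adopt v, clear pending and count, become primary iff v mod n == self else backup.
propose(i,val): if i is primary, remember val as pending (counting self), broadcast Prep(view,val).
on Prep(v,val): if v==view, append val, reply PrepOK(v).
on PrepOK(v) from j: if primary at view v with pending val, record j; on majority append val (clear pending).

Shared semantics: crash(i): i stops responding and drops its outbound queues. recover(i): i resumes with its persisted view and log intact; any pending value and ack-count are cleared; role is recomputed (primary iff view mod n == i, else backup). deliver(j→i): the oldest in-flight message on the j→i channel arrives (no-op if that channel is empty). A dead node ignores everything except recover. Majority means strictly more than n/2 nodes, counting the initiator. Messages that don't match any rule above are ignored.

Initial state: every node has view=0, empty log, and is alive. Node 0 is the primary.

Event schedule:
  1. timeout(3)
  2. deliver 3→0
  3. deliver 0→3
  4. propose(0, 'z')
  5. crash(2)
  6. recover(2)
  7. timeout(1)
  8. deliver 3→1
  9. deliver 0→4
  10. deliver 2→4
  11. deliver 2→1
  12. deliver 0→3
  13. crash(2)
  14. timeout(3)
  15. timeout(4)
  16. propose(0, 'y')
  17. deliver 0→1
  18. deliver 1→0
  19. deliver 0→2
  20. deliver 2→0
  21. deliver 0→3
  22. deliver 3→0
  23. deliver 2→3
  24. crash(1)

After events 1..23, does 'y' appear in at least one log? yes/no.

after 1 — timeout(3): n3:back/v1/[-]
after 2 — deliver 3→0: n0:back/v1/[-]
after 3 — deliver 0→3: ·
after 4 — propose(0,'z'): ·
after 5 — crash(2): n2:✗back/v0/[-]
after 6 — recover(2): n2:back/v0/[-]
after 7 — timeout(1): n1:prim/v1/[-]
after 8 — deliver 3→1: ·
after 9 — deliver 0→4: ·
after 10 — deliver 2→4: ·
after 11 — deliver 2→1: ·
after 12 — deliver 0→3: ·
after 13 — crash(2): n2:✗back/v0/[-]
after 14 — timeout(3): n3:back/v2/[-]
after 15 — timeout(4): n4:back/v1/[-]
after 16 — propose(0,'y'): ·
after 17 — deliver 0→1: ·
after 18 — deliver 1→0: ·
after 19 — deliver 0→2: ·
after 20 — deliver 2→0: ·
after 21 — deliver 0→3: ·
after 22 — deliver 3→0: n0:back/v2/[-]
after 23 — deliver 2→3: ·

no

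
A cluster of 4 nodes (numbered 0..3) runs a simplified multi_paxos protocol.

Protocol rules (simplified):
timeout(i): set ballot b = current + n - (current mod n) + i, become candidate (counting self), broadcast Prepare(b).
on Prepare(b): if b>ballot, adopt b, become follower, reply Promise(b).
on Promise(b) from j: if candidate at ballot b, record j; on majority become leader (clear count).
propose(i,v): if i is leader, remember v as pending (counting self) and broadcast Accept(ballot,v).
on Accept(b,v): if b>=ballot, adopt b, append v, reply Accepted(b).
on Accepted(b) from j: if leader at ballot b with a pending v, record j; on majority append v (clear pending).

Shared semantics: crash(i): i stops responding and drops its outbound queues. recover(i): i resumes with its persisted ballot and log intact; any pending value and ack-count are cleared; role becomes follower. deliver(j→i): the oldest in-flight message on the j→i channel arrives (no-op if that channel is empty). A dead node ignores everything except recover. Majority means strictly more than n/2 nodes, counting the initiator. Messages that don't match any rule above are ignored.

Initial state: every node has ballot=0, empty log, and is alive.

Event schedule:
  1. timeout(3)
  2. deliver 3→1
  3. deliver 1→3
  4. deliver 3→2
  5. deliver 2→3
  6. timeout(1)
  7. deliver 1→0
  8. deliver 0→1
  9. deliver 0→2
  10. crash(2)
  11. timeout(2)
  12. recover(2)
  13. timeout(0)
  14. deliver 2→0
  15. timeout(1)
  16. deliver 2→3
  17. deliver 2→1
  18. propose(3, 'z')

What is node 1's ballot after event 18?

step 1 timeout(3): 3={cand,b=7,log=-}
step 2 deliver 3→1: 1={foll,b=7,log=-}
step 3 deliver 1→3: —
step 4 deliver 3→2: 2={foll,b=7,log=-}
step 5 deliver 2→3: 3={lead,b=7,log=-}
step 6 timeout(1): 1={cand,b=9,log=-}
step 7 deliver 1→0: 0={foll,b=9,log=-}
step 8 deliver 0→1: —
step 9 deliver 0→2: —
step 10 crash(2): 2={✗foll,b=7,log=-}
step 11 timeout(2): —
step 12 recover(2): 2={foll,b=7,log=-}
step 13 timeout(0): 0={cand,b=12,log=-}
step 14 deliver 2→0: —
step 15 timeout(1): 1={cand,b=13,log=-}
step 16 deliver 2→3: —
step 17 deliver 2→1: —
step 18 propose(3,'z'): —

13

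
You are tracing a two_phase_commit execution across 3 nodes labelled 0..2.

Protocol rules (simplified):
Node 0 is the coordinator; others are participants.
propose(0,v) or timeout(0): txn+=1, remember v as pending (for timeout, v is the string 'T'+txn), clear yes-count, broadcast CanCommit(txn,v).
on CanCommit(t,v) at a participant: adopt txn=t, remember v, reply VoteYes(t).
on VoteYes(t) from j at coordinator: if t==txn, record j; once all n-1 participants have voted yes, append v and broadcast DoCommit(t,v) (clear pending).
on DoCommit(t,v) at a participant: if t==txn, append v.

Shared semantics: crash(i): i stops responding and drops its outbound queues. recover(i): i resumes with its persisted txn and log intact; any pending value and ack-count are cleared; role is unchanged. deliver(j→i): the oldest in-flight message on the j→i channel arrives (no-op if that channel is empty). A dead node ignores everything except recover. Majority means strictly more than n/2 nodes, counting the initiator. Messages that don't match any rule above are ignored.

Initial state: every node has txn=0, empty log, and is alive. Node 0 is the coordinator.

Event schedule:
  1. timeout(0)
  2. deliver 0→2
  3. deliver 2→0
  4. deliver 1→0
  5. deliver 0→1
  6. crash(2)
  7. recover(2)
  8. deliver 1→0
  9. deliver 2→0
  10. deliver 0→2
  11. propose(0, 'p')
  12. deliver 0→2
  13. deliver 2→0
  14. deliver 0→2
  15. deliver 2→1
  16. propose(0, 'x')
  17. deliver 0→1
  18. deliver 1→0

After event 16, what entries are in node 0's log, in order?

T1

after 1 — timeout(0): n0:coor/t1/[-]
after 2 — deliver 0→2: n2:part/t1/[-]
after 3 — deliver 2→0: ·
after 4 — deliver 1→0: ·
after 5 — deliver 0→1: n1:part/t1/[-]
after 6 — crash(2): n2:✗part/t1/[-]
after 7 — recover(2): n2:part/t1/[-]
after 8 — deliver 1→0: n0:coor/t1/[T1]
after 9 — deliver 2→0: ·
after 10 — deliver 0→2: n2:part/t1/[T1]
after 11 — propose(0,'p'): n0:coor/t2/[T1]
after 12 — deliver 0→2: n2:part/t2/[T1]
after 13 — deliver 2→0: ·
after 14 — deliver 0→2: ·
after 15 — deliver 2→1: ·
after 16 — propose(0,'x'): n0:coor/t3/[T1]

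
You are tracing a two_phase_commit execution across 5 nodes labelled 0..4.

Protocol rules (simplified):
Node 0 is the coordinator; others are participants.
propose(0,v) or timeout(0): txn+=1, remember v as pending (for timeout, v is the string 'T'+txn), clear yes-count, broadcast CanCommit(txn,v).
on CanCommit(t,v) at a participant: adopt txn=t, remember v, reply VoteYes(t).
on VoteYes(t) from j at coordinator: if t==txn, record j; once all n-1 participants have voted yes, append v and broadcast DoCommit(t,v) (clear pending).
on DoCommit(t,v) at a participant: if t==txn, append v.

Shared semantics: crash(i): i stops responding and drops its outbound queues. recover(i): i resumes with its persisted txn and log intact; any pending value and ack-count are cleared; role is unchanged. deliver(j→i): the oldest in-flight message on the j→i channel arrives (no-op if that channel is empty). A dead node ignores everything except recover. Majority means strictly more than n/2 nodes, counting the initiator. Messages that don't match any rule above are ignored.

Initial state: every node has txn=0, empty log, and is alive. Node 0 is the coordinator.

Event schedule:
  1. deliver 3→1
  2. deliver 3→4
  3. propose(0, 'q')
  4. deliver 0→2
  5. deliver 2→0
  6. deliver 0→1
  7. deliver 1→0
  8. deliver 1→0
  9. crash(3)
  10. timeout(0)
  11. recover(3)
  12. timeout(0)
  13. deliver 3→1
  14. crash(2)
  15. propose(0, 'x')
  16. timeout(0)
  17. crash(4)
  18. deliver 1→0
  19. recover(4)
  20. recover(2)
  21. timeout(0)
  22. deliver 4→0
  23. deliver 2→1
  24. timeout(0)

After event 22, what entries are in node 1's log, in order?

e1 deliver 3→1: ·
e2 deliver 3→4: ·
e3 propose(0,'q'): 0[coor,t=1,-]
e4 deliver 0→2: 2[part,t=1,-]
e5 deliver 2→0: ·
e6 deliver 0→1: 1[part,t=1,-]
e7 deliver 1→0: ·
e8 deliver 1→0: ·
e9 crash(3): 3[✗part,t=0,-]
e10 timeout(0): 0[coor,t=2,-]
e11 recover(3): 3[part,t=0,-]
e12 timeout(0): 0[coor,t=3,-]
e13 deliver 3→1: ·
e14 crash(2): 2[✗part,t=1,-]
e15 propose(0,'x'): 0[coor,t=4,-]
e16 timeout(0): 0[coor,t=5,-]
e17 crash(4): 4[✗part,t=0,-]
e18 deliver 1→0: ·
e19 recover(4): 4[part,t=0,-]
e20 recover(2): 2[part,t=1,-]
e21 timeout(0): 0[coor,t=6,-]
e22 deliver 4→0: ·

empty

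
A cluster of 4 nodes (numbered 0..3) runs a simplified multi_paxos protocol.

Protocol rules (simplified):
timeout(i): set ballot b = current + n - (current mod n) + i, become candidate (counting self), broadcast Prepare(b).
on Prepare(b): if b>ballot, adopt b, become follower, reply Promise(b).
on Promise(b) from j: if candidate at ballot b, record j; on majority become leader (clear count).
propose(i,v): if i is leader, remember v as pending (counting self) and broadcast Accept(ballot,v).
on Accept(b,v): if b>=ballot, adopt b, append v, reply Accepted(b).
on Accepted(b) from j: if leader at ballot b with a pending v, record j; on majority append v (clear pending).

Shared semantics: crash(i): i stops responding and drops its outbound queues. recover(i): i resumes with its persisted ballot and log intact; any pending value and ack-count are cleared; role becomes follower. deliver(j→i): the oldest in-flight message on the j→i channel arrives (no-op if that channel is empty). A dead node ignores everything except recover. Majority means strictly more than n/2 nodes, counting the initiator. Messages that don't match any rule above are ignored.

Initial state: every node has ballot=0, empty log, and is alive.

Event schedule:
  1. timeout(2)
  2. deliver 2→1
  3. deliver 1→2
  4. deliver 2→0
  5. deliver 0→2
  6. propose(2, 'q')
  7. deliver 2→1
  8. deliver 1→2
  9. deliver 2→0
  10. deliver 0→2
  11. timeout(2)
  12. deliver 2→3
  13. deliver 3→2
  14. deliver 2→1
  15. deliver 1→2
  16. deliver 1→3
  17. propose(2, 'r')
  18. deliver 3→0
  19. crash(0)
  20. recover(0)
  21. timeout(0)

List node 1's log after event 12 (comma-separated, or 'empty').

q

step 1 timeout(2): 2={cand,b=6,log=-}
step 2 deliver 2→1: 1={foll,b=6,log=-}
step 3 deliver 1→2: —
step 4 deliver 2→0: 0={foll,b=6,log=-}
step 5 deliver 0→2: 2={lead,b=6,log=-}
step 6 propose(2,'q'): —
step 7 deliver 2→1: 1={foll,b=6,log=q}
step 8 deliver 1→2: —
step 9 deliver 2→0: 0={foll,b=6,log=q}
step 10 deliver 0→2: 2={lead,b=6,log=q}
step 11 timeout(2): 2={cand,b=10,log=q}
step 12 deliver 2→3: 3={foll,b=6,log=-}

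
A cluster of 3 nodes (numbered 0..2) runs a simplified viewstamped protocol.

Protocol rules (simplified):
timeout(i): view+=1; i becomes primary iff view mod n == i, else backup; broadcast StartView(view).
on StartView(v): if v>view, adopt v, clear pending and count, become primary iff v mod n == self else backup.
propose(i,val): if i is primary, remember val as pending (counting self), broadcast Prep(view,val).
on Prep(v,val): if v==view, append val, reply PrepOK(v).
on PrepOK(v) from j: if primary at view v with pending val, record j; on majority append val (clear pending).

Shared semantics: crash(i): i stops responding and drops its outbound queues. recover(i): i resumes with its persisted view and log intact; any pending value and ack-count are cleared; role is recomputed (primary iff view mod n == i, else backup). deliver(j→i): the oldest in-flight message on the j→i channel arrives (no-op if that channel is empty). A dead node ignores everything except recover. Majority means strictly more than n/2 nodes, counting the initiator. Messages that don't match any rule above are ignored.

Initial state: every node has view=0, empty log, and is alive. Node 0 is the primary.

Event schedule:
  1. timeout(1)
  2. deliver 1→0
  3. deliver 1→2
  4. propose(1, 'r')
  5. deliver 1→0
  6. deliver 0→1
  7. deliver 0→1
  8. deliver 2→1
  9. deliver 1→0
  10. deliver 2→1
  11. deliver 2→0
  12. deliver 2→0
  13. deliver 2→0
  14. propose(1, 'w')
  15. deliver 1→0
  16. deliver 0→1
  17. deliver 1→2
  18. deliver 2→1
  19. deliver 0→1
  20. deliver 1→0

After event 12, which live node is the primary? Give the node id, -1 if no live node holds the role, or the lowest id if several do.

after 1 — timeout(1): n1:prim/v1/[-]
after 2 — deliver 1→0: n0:back/v1/[-]
after 3 — deliver 1→2: n2:back/v1/[-]
after 4 — propose(1,'r'): ·
after 5 — deliver 1→0: n0:back/v1/[r]
after 6 — deliver 0→1: n1:prim/v1/[r]
after 7 — deliver 0→1: ·
after 8 — deliver 2→1: ·
after 9 — deliver 1→0: ·
after 10 — deliver 2→1: ·
after 11 — deliver 2→0: ·
after 12 — deliver 2→0: ·

1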